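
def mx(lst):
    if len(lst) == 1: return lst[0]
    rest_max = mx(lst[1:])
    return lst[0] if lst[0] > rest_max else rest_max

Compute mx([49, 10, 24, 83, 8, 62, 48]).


mx([49, 10, 24, 83, 8, 62, 48]): compare 49 with mx([10, 24, 83, 8, 62, 48])
mx([10, 24, 83, 8, 62, 48]): compare 10 with mx([24, 83, 8, 62, 48])
mx([24, 83, 8, 62, 48]): compare 24 with mx([83, 8, 62, 48])
mx([83, 8, 62, 48]): compare 83 with mx([8, 62, 48])
mx([8, 62, 48]): compare 8 with mx([62, 48])
mx([62, 48]): compare 62 with mx([48])
mx([48]) = 48  (base case)
Compare 62 with 48 -> 62
Compare 8 with 62 -> 62
Compare 83 with 62 -> 83
Compare 24 with 83 -> 83
Compare 10 with 83 -> 83
Compare 49 with 83 -> 83

83


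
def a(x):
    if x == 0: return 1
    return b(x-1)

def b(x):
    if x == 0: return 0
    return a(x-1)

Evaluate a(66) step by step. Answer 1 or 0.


a(66) = b(65)
b(65) = a(64)
a(64) = b(63)
b(63) = a(62)
a(62) = b(61)
b(61) = a(60)
a(60) = b(59)
b(59) = a(58)
a(58) = b(57)
b(57) = a(56)
a(56) = b(55)
b(55) = a(54)
a(54) = b(53)
b(53) = a(52)
a(52) = b(51)
b(51) = a(50)
a(50) = b(49)
b(49) = a(48)
a(48) = b(47)
b(47) = a(46)
a(46) = b(45)
b(45) = a(44)
a(44) = b(43)
b(43) = a(42)
a(42) = b(41)
b(41) = a(40)
a(40) = b(39)
b(39) = a(38)
a(38) = b(37)
b(37) = a(36)
a(36) = b(35)
b(35) = a(34)
a(34) = b(33)
b(33) = a(32)
a(32) = b(31)
b(31) = a(30)
a(30) = b(29)
b(29) = a(28)
a(28) = b(27)
b(27) = a(26)
a(26) = b(25)
b(25) = a(24)
a(24) = b(23)
b(23) = a(22)
a(22) = b(21)
b(21) = a(20)
a(20) = b(19)
b(19) = a(18)
a(18) = b(17)
b(17) = a(16)
a(16) = b(15)
b(15) = a(14)
a(14) = b(13)
b(13) = a(12)
a(12) = b(11)
b(11) = a(10)
a(10) = b(9)
b(9) = a(8)
a(8) = b(7)
b(7) = a(6)
a(6) = b(5)
b(5) = a(4)
a(4) = b(3)
b(3) = a(2)
a(2) = b(1)
b(1) = a(0)
a(0) = 1  (base case)
Result: 1

1


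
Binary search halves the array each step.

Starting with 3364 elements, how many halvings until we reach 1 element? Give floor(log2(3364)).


3364 / 2 = 1682
1682 / 2 = 841
841 / 2 = 420
420 / 2 = 210
210 / 2 = 105
105 / 2 = 52
52 / 2 = 26
26 / 2 = 13
13 / 2 = 6
6 / 2 = 3
3 / 2 = 1
Reached 1 after 11 halvings

11


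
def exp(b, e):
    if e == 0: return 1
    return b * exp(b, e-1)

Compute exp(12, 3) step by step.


exp(12, 3)
= 12 * exp(12, 2)
= 12 * 12 * exp(12, 1)
= 12 * 12 * 12 * exp(12, 0)
= 12 * 12 * 12 * 1
= 1728

1728


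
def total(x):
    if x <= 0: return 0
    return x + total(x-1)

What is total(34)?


total(34)
= 34 + 33 + 32 + 31 + 30 + 29 + 28 + 27 + 26 + 25 + 24 + 23 + 22 + 21 + 20 + 19 + 18 + 17 + 16 + 15 + 14 + 13 + 12 + 11 + 10 + 9 + 8 + 7 + 6 + 5 + 4 + 3 + 2 + 1 + total(0)
= 34 + 33 + 32 + 31 + 30 + 29 + 28 + 27 + 26 + 25 + 24 + 23 + 22 + 21 + 20 + 19 + 18 + 17 + 16 + 15 + 14 + 13 + 12 + 11 + 10 + 9 + 8 + 7 + 6 + 5 + 4 + 3 + 2 + 1 + 0
= 595

595


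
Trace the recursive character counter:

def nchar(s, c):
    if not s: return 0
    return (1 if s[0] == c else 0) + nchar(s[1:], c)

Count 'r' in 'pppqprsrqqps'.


s[0]='p' != 'r' -> 0
s[0]='p' != 'r' -> 0
s[0]='p' != 'r' -> 0
s[0]='q' != 'r' -> 0
s[0]='p' != 'r' -> 0
s[0]='r' == 'r' -> 1
s[0]='s' != 'r' -> 0
s[0]='r' == 'r' -> 1
s[0]='q' != 'r' -> 0
s[0]='q' != 'r' -> 0
s[0]='p' != 'r' -> 0
s[0]='s' != 'r' -> 0
Sum: 0 + 0 + 0 + 0 + 0 + 1 + 0 + 1 + 0 + 0 + 0 + 0 = 2

2


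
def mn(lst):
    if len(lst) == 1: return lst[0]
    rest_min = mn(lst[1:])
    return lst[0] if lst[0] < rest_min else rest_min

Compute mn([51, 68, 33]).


mn([51, 68, 33]): compare 51 with mn([68, 33])
mn([68, 33]): compare 68 with mn([33])
mn([33]) = 33  (base case)
Compare 68 with 33 -> 33
Compare 51 with 33 -> 33

33


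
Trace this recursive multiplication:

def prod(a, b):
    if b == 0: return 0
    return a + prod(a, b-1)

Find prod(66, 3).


prod(66, 3) = 66 + prod(66, 2)
prod(66, 2) = 66 + prod(66, 1)
prod(66, 1) = 66 + prod(66, 0)
prod(66, 0) = 0  (base case)
Total: 66 + 66 + 66 + 0 = 198

198


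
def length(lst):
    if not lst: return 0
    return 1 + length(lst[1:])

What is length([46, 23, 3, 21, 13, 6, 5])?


length([46, 23, 3, 21, 13, 6, 5]) = 1 + length([23, 3, 21, 13, 6, 5])
length([23, 3, 21, 13, 6, 5]) = 1 + length([3, 21, 13, 6, 5])
length([3, 21, 13, 6, 5]) = 1 + length([21, 13, 6, 5])
length([21, 13, 6, 5]) = 1 + length([13, 6, 5])
length([13, 6, 5]) = 1 + length([6, 5])
length([6, 5]) = 1 + length([5])
length([5]) = 1 + length([])
length([]) = 0  (base case)
Unwinding: 1 + 1 + 1 + 1 + 1 + 1 + 1 + 0 = 7

7


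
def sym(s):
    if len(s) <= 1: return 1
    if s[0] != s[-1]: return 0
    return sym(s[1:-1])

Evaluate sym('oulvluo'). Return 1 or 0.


sym('oulvluo'): s[0]='o' == s[-1]='o' -> check sym('ulvlu')
sym('ulvlu'): s[0]='u' == s[-1]='u' -> check sym('lvl')
sym('lvl'): s[0]='l' == s[-1]='l' -> check sym('v')
sym('v'): len <= 1 -> return 1  (base case)
Result: 1 (palindrome)

1


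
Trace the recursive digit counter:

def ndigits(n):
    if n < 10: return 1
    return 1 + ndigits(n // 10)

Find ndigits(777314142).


ndigits(777314142) = 1 + ndigits(77731414)
ndigits(77731414) = 1 + ndigits(7773141)
ndigits(7773141) = 1 + ndigits(777314)
ndigits(777314) = 1 + ndigits(77731)
ndigits(77731) = 1 + ndigits(7773)
ndigits(7773) = 1 + ndigits(777)
ndigits(777) = 1 + ndigits(77)
ndigits(77) = 1 + ndigits(7)
ndigits(7) = 1  (base case: 7 < 10)
Unwinding: 1 + 1 + 1 + 1 + 1 + 1 + 1 + 1 + 1 = 9

9


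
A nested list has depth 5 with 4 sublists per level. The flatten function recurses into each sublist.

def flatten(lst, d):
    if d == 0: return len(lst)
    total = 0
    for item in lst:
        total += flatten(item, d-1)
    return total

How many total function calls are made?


At depth 0 (root): 1 call
At depth 1: each of 1 parents calls flatten on 4 children = 4 calls
At depth 2: each of 4 parents calls flatten on 4 children = 16 calls
At depth 3: each of 16 parents calls flatten on 4 children = 64 calls
At depth 4: each of 64 parents calls flatten on 4 children = 256 calls
At depth 5: each of 256 parents calls flatten on 4 children = 1024 calls
Total: 1 + 4 + 16 + 64 + 256 + 1024 = 1365

1365


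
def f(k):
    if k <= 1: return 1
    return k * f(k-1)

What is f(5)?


f(5)
= 5 * f(4)
= 5 * 4 * f(3)
= 5 * 4 * 3 * f(2)
= 5 * 4 * 3 * 2 * f(1)
= 5 * 4 * 3 * 2 * 1
= 120

120


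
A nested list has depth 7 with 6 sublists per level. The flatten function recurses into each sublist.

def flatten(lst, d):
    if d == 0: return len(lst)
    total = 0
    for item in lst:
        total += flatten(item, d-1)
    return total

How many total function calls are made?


At depth 0 (root): 1 call
At depth 1: each of 1 parents calls flatten on 6 children = 6 calls
At depth 2: each of 6 parents calls flatten on 6 children = 36 calls
At depth 3: each of 36 parents calls flatten on 6 children = 216 calls
At depth 4: each of 216 parents calls flatten on 6 children = 1296 calls
At depth 5: each of 1296 parents calls flatten on 6 children = 7776 calls
At depth 6: each of 7776 parents calls flatten on 6 children = 46656 calls
At depth 7: each of 46656 parents calls flatten on 6 children = 279936 calls
Total: 1 + 6 + 36 + 216 + 1296 + 7776 + 46656 + 279936 = 335923

335923


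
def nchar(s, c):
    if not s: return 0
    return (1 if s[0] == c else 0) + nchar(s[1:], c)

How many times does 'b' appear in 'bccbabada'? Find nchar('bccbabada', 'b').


s[0]='b' == 'b' -> 1
s[0]='c' != 'b' -> 0
s[0]='c' != 'b' -> 0
s[0]='b' == 'b' -> 1
s[0]='a' != 'b' -> 0
s[0]='b' == 'b' -> 1
s[0]='a' != 'b' -> 0
s[0]='d' != 'b' -> 0
s[0]='a' != 'b' -> 0
Sum: 1 + 0 + 0 + 1 + 0 + 1 + 0 + 0 + 0 = 3

3


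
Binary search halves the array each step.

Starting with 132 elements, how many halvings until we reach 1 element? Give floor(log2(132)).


132 / 2 = 66
66 / 2 = 33
33 / 2 = 16
16 / 2 = 8
8 / 2 = 4
4 / 2 = 2
2 / 2 = 1
Reached 1 after 7 halvings

7


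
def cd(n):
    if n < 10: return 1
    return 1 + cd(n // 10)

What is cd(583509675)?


cd(583509675) = 1 + cd(58350967)
cd(58350967) = 1 + cd(5835096)
cd(5835096) = 1 + cd(583509)
cd(583509) = 1 + cd(58350)
cd(58350) = 1 + cd(5835)
cd(5835) = 1 + cd(583)
cd(583) = 1 + cd(58)
cd(58) = 1 + cd(5)
cd(5) = 1  (base case: 5 < 10)
Unwinding: 1 + 1 + 1 + 1 + 1 + 1 + 1 + 1 + 1 = 9

9


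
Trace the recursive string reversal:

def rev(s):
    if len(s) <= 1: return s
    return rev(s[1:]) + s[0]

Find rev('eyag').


rev('eyag') = rev('yag') + 'e'
rev('yag') = rev('ag') + 'y'
rev('ag') = rev('g') + 'a'
rev('g') = 'g'  (base case)
Concatenating: 'g' + 'a' + 'y' + 'e' = 'gaye'

gaye


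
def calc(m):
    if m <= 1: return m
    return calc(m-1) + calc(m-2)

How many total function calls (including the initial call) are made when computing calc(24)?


Let C(n) = total calls for calc(n)
C(0) = 1, C(1) = 1
C(2) = 1 + C(1) + C(0) = 1 + 1 + 1 = 3
C(3) = 1 + C(2) + C(1) = 1 + 3 + 1 = 5
C(4) = 1 + C(3) + C(2) = 1 + 5 + 3 = 9
C(5) = 1 + C(4) + C(3) = 1 + 9 + 5 = 15
C(6) = 1 + C(5) + C(4) = 1 + 15 + 9 = 25
C(7) = 1 + C(6) + C(5) = 1 + 25 + 15 = 41
C(8) = 1 + C(7) + C(6) = 1 + 41 + 25 = 67
C(9) = 1 + C(8) + C(7) = 1 + 67 + 41 = 109
C(10) = 1 + C(9) + C(8) = 1 + 109 + 67 = 177
C(11) = 1 + C(10) + C(9) = 1 + 177 + 109 = 287
C(12) = 1 + C(11) + C(10) = 1 + 287 + 177 = 465
C(13) = 1 + C(12) + C(11) = 1 + 465 + 287 = 753
C(14) = 1 + C(13) + C(12) = 1 + 753 + 465 = 1219
C(15) = 1 + C(14) + C(13) = 1 + 1219 + 753 = 1973
C(16) = 1 + C(15) + C(14) = 1 + 1973 + 1219 = 3193
C(17) = 1 + C(16) + C(15) = 1 + 3193 + 1973 = 5167
C(18) = 1 + C(17) + C(16) = 1 + 5167 + 3193 = 8361
C(19) = 1 + C(18) + C(17) = 1 + 8361 + 5167 = 13529
C(20) = 1 + C(19) + C(18) = 1 + 13529 + 8361 = 21891
C(21) = 1 + C(20) + C(19) = 1 + 21891 + 13529 = 35421
C(22) = 1 + C(21) + C(20) = 1 + 35421 + 21891 = 57313
C(23) = 1 + C(22) + C(21) = 1 + 57313 + 35421 = 92735
C(24) = 1 + C(23) + C(22) = 1 + 92735 + 57313 = 150049

150049


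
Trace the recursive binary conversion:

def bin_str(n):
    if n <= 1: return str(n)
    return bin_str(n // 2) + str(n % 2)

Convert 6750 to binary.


bin_str(6750) = bin_str(3375) + '0'
bin_str(3375) = bin_str(1687) + '1'
bin_str(1687) = bin_str(843) + '1'
bin_str(843) = bin_str(421) + '1'
bin_str(421) = bin_str(210) + '1'
bin_str(210) = bin_str(105) + '0'
bin_str(105) = bin_str(52) + '1'
bin_str(52) = bin_str(26) + '0'
bin_str(26) = bin_str(13) + '0'
bin_str(13) = bin_str(6) + '1'
bin_str(6) = bin_str(3) + '0'
bin_str(3) = bin_str(1) + '1'
bin_str(1) = '1'  (base case)
Concatenating: '1' + '1' + '0' + '1' + '0' + '0' + '1' + '0' + '1' + '1' + '1' + '1' + '0' = '1101001011110'

1101001011110


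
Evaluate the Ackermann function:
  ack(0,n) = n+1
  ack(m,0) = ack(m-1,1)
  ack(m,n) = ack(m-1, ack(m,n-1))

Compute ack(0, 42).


ack(0, 42) = 43
Result: ack(0, 42) = 43

43


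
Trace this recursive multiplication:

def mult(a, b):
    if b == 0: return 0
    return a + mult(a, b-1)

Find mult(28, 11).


mult(28, 11) = 28 + mult(28, 10)
mult(28, 10) = 28 + mult(28, 9)
mult(28, 9) = 28 + mult(28, 8)
mult(28, 8) = 28 + mult(28, 7)
mult(28, 7) = 28 + mult(28, 6)
mult(28, 6) = 28 + mult(28, 5)
mult(28, 5) = 28 + mult(28, 4)
mult(28, 4) = 28 + mult(28, 3)
mult(28, 3) = 28 + mult(28, 2)
mult(28, 2) = 28 + mult(28, 1)
mult(28, 1) = 28 + mult(28, 0)
mult(28, 0) = 0  (base case)
Total: 28 + 28 + 28 + 28 + 28 + 28 + 28 + 28 + 28 + 28 + 28 + 0 = 308

308


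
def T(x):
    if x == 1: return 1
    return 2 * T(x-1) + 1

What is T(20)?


T(20) = 2 * T(19) + 1
T(19) = 2 * T(18) + 1
T(18) = 2 * T(17) + 1
T(17) = 2 * T(16) + 1
T(16) = 2 * T(15) + 1
T(15) = 2 * T(14) + 1
T(14) = 2 * T(13) + 1
T(13) = 2 * T(12) + 1
T(12) = 2 * T(11) + 1
T(11) = 2 * T(10) + 1
T(10) = 2 * T(9) + 1
T(9) = 2 * T(8) + 1
T(8) = 2 * T(7) + 1
T(7) = 2 * T(6) + 1
T(6) = 2 * T(5) + 1
T(5) = 2 * T(4) + 1
T(4) = 2 * T(3) + 1
T(3) = 2 * T(2) + 1
T(2) = 2 * T(1) + 1
T(1) = 1  (base case)
T(2) = 2 * 1 + 1 = 3
T(3) = 2 * 3 + 1 = 7
T(4) = 2 * 7 + 1 = 15
T(5) = 2 * 15 + 1 = 31
T(6) = 2 * 31 + 1 = 63
T(7) = 2 * 63 + 1 = 127
T(8) = 2 * 127 + 1 = 255
T(9) = 2 * 255 + 1 = 511
T(10) = 2 * 511 + 1 = 1023
T(11) = 2 * 1023 + 1 = 2047
T(12) = 2 * 2047 + 1 = 4095
T(13) = 2 * 4095 + 1 = 8191
T(14) = 2 * 8191 + 1 = 16383
T(15) = 2 * 16383 + 1 = 32767
T(16) = 2 * 32767 + 1 = 65535
T(17) = 2 * 65535 + 1 = 131071
T(18) = 2 * 131071 + 1 = 262143
T(19) = 2 * 262143 + 1 = 524287
T(20) = 2 * 524287 + 1 = 1048575

1048575


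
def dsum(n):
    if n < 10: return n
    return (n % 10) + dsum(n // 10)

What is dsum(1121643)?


dsum(1121643) = 3 + dsum(112164)
dsum(112164) = 4 + dsum(11216)
dsum(11216) = 6 + dsum(1121)
dsum(1121) = 1 + dsum(112)
dsum(112) = 2 + dsum(11)
dsum(11) = 1 + dsum(1)
dsum(1) = 1  (base case)
Total: 3 + 4 + 6 + 1 + 2 + 1 + 1 = 18

18


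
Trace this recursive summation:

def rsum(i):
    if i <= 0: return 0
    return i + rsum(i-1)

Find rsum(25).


rsum(25)
= 25 + 24 + 23 + 22 + 21 + 20 + 19 + 18 + 17 + 16 + 15 + 14 + 13 + 12 + 11 + 10 + 9 + 8 + 7 + 6 + 5 + 4 + 3 + 2 + 1 + rsum(0)
= 25 + 24 + 23 + 22 + 21 + 20 + 19 + 18 + 17 + 16 + 15 + 14 + 13 + 12 + 11 + 10 + 9 + 8 + 7 + 6 + 5 + 4 + 3 + 2 + 1 + 0
= 325

325


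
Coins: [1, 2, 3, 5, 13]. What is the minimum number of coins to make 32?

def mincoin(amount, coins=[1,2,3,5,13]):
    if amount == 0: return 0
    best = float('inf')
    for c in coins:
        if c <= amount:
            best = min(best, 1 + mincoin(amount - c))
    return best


Building up with DP:
mincoin(0) = 0
mincoin(1) = min(1+mincoin(0)=1+0=1) = 1
mincoin(2) = min(1+mincoin(1)=1+1=2, 1+mincoin(0)=1+0=1) = 1
mincoin(3) = min(1+mincoin(2)=1+1=2, 1+mincoin(1)=1+1=2, 1+mincoin(0)=1+0=1) = 1
mincoin(4) = min(1+mincoin(3)=1+1=2, 1+mincoin(2)=1+1=2, 1+mincoin(1)=1+1=2) = 2
mincoin(5) = min(1+mincoin(4)=1+2=3, 1+mincoin(3)=1+1=2, 1+mincoin(2)=1+1=2, 1+mincoin(0)=1+0=1) = 1
mincoin(6) = min(1+mincoin(5)=1+1=2, 1+mincoin(4)=1+2=3, 1+mincoin(3)=1+1=2, 1+mincoin(1)=1+1=2) = 2
mincoin(7) = min(1+mincoin(6)=1+2=3, 1+mincoin(5)=1+1=2, 1+mincoin(4)=1+2=3, 1+mincoin(2)=1+1=2) = 2
mincoin(8) = min(1+mincoin(7)=1+2=3, 1+mincoin(6)=1+2=3, 1+mincoin(5)=1+1=2, 1+mincoin(3)=1+1=2) = 2
mincoin(9) = min(1+mincoin(8)=1+2=3, 1+mincoin(7)=1+2=3, 1+mincoin(6)=1+2=3, 1+mincoin(4)=1+2=3) = 3
mincoin(10) = min(1+mincoin(9)=1+3=4, 1+mincoin(8)=1+2=3, 1+mincoin(7)=1+2=3, 1+mincoin(5)=1+1=2) = 2
mincoin(11) = min(1+mincoin(10)=1+2=3, 1+mincoin(9)=1+3=4, 1+mincoin(8)=1+2=3, 1+mincoin(6)=1+2=3) = 3
mincoin(12) = min(1+mincoin(11)=1+3=4, 1+mincoin(10)=1+2=3, 1+mincoin(9)=1+3=4, 1+mincoin(7)=1+2=3) = 3
mincoin(13) = min(1+mincoin(12)=1+3=4, 1+mincoin(11)=1+3=4, 1+mincoin(10)=1+2=3, 1+mincoin(8)=1+2=3, 1+mincoin(0)=1+0=1) = 1
mincoin(14) = min(1+mincoin(13)=1+1=2, 1+mincoin(12)=1+3=4, 1+mincoin(11)=1+3=4, 1+mincoin(9)=1+3=4, 1+mincoin(1)=1+1=2) = 2
mincoin(15) = min(1+mincoin(14)=1+2=3, 1+mincoin(13)=1+1=2, 1+mincoin(12)=1+3=4, 1+mincoin(10)=1+2=3, 1+mincoin(2)=1+1=2) = 2
mincoin(16) = min(1+mincoin(15)=1+2=3, 1+mincoin(14)=1+2=3, 1+mincoin(13)=1+1=2, 1+mincoin(11)=1+3=4, 1+mincoin(3)=1+1=2) = 2
mincoin(17) = min(1+mincoin(16)=1+2=3, 1+mincoin(15)=1+2=3, 1+mincoin(14)=1+2=3, 1+mincoin(12)=1+3=4, 1+mincoin(4)=1+2=3) = 3
mincoin(18) = min(1+mincoin(17)=1+3=4, 1+mincoin(16)=1+2=3, 1+mincoin(15)=1+2=3, 1+mincoin(13)=1+1=2, 1+mincoin(5)=1+1=2) = 2
mincoin(19) = min(1+mincoin(18)=1+2=3, 1+mincoin(17)=1+3=4, 1+mincoin(16)=1+2=3, 1+mincoin(14)=1+2=3, 1+mincoin(6)=1+2=3) = 3
mincoin(20) = min(1+mincoin(19)=1+3=4, 1+mincoin(18)=1+2=3, 1+mincoin(17)=1+3=4, 1+mincoin(15)=1+2=3, 1+mincoin(7)=1+2=3) = 3
mincoin(21) = min(1+mincoin(20)=1+3=4, 1+mincoin(19)=1+3=4, 1+mincoin(18)=1+2=3, 1+mincoin(16)=1+2=3, 1+mincoin(8)=1+2=3) = 3
mincoin(22) = min(1+mincoin(21)=1+3=4, 1+mincoin(20)=1+3=4, 1+mincoin(19)=1+3=4, 1+mincoin(17)=1+3=4, 1+mincoin(9)=1+3=4) = 4
mincoin(23) = min(1+mincoin(22)=1+4=5, 1+mincoin(21)=1+3=4, 1+mincoin(20)=1+3=4, 1+mincoin(18)=1+2=3, 1+mincoin(10)=1+2=3) = 3
mincoin(24) = min(1+mincoin(23)=1+3=4, 1+mincoin(22)=1+4=5, 1+mincoin(21)=1+3=4, 1+mincoin(19)=1+3=4, 1+mincoin(11)=1+3=4) = 4
mincoin(25) = min(1+mincoin(24)=1+4=5, 1+mincoin(23)=1+3=4, 1+mincoin(22)=1+4=5, 1+mincoin(20)=1+3=4, 1+mincoin(12)=1+3=4) = 4
mincoin(26) = min(1+mincoin(25)=1+4=5, 1+mincoin(24)=1+4=5, 1+mincoin(23)=1+3=4, 1+mincoin(21)=1+3=4, 1+mincoin(13)=1+1=2) = 2
mincoin(27) = min(1+mincoin(26)=1+2=3, 1+mincoin(25)=1+4=5, 1+mincoin(24)=1+4=5, 1+mincoin(22)=1+4=5, 1+mincoin(14)=1+2=3) = 3
mincoin(28) = min(1+mincoin(27)=1+3=4, 1+mincoin(26)=1+2=3, 1+mincoin(25)=1+4=5, 1+mincoin(23)=1+3=4, 1+mincoin(15)=1+2=3) = 3
mincoin(29) = min(1+mincoin(28)=1+3=4, 1+mincoin(27)=1+3=4, 1+mincoin(26)=1+2=3, 1+mincoin(24)=1+4=5, 1+mincoin(16)=1+2=3) = 3
mincoin(30) = min(1+mincoin(29)=1+3=4, 1+mincoin(28)=1+3=4, 1+mincoin(27)=1+3=4, 1+mincoin(25)=1+4=5, 1+mincoin(17)=1+3=4) = 4
mincoin(31) = min(1+mincoin(30)=1+4=5, 1+mincoin(29)=1+3=4, 1+mincoin(28)=1+3=4, 1+mincoin(26)=1+2=3, 1+mincoin(18)=1+2=3) = 3
mincoin(32) = min(1+mincoin(31)=1+3=4, 1+mincoin(30)=1+4=5, 1+mincoin(29)=1+3=4, 1+mincoin(27)=1+3=4, 1+mincoin(19)=1+3=4) = 4

4


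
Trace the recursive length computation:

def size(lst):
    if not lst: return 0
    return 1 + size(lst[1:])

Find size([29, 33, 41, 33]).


size([29, 33, 41, 33]) = 1 + size([33, 41, 33])
size([33, 41, 33]) = 1 + size([41, 33])
size([41, 33]) = 1 + size([33])
size([33]) = 1 + size([])
size([]) = 0  (base case)
Unwinding: 1 + 1 + 1 + 1 + 0 = 4

4


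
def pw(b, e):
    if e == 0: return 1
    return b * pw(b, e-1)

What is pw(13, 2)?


pw(13, 2)
= 13 * pw(13, 1)
= 13 * 13 * pw(13, 0)
= 13 * 13 * 1
= 169

169


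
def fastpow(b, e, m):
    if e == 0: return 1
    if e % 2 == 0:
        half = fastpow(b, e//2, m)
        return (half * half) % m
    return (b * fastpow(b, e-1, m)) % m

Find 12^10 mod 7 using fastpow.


fastpow(12, 10, 7): e is even, compute fastpow(12, 5, 7)
  fastpow(12, 5, 7): e is odd, compute fastpow(12, 4, 7)
    fastpow(12, 4, 7): e is even, compute fastpow(12, 2, 7)
      fastpow(12, 2, 7): e is even, compute fastpow(12, 1, 7)
        fastpow(12, 1, 7): e is odd, compute fastpow(12, 0, 7)
          fastpow(12, 0, 7) = 1
        (12 * 1) % 7 = 5
      half=5, (5*5) % 7 = 4
    half=4, (4*4) % 7 = 2
  (12 * 2) % 7 = 3
half=3, (3*3) % 7 = 2

2


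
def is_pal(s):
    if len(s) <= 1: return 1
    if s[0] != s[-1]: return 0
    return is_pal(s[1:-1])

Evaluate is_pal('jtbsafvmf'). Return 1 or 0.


is_pal('jtbsafvmf'): s[0]='j' != s[-1]='f' -> return 0
Result: 0 (not a palindrome)

0


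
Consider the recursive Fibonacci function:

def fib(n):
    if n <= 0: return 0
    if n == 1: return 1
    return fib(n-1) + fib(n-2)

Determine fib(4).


Computing fib(4) bottom-up:
fib(0) = 0
fib(1) = 1
fib(2) = fib(1) + fib(0) = 1 + 0 = 1
fib(3) = fib(2) + fib(1) = 1 + 1 = 2
fib(4) = fib(3) + fib(2) = 2 + 1 = 3

3


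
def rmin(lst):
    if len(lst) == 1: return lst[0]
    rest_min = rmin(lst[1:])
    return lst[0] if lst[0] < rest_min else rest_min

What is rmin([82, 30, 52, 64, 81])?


rmin([82, 30, 52, 64, 81]): compare 82 with rmin([30, 52, 64, 81])
rmin([30, 52, 64, 81]): compare 30 with rmin([52, 64, 81])
rmin([52, 64, 81]): compare 52 with rmin([64, 81])
rmin([64, 81]): compare 64 with rmin([81])
rmin([81]) = 81  (base case)
Compare 64 with 81 -> 64
Compare 52 with 64 -> 52
Compare 30 with 52 -> 30
Compare 82 with 30 -> 30

30


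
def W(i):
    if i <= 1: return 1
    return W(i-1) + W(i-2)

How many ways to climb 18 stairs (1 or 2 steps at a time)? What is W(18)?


Building up from base cases:
W(0) = 1
W(1) = 1
W(2) = W(1) + W(0) = 1 + 1 = 2
W(3) = W(2) + W(1) = 2 + 1 = 3
W(4) = W(3) + W(2) = 3 + 2 = 5
W(5) = W(4) + W(3) = 5 + 3 = 8
W(6) = W(5) + W(4) = 8 + 5 = 13
W(7) = W(6) + W(5) = 13 + 8 = 21
W(8) = W(7) + W(6) = 21 + 13 = 34
W(9) = W(8) + W(7) = 34 + 21 = 55
W(10) = W(9) + W(8) = 55 + 34 = 89
W(11) = W(10) + W(9) = 89 + 55 = 144
W(12) = W(11) + W(10) = 144 + 89 = 233
W(13) = W(12) + W(11) = 233 + 144 = 377
W(14) = W(13) + W(12) = 377 + 233 = 610
W(15) = W(14) + W(13) = 610 + 377 = 987
W(16) = W(15) + W(14) = 987 + 610 = 1597
W(17) = W(16) + W(15) = 1597 + 987 = 2584
W(18) = W(17) + W(16) = 2584 + 1597 = 4181

4181


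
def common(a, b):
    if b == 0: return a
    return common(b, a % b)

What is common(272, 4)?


common(272, 4) = common(4, 0)
common(4, 0) = 4  (base case)

4


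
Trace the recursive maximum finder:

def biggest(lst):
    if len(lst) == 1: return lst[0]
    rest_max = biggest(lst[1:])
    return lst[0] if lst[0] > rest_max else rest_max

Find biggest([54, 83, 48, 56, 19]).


biggest([54, 83, 48, 56, 19]): compare 54 with biggest([83, 48, 56, 19])
biggest([83, 48, 56, 19]): compare 83 with biggest([48, 56, 19])
biggest([48, 56, 19]): compare 48 with biggest([56, 19])
biggest([56, 19]): compare 56 with biggest([19])
biggest([19]) = 19  (base case)
Compare 56 with 19 -> 56
Compare 48 with 56 -> 56
Compare 83 with 56 -> 83
Compare 54 with 83 -> 83

83


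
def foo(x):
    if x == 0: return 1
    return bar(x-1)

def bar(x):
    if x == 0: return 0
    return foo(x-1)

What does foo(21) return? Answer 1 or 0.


foo(21) = bar(20)
bar(20) = foo(19)
foo(19) = bar(18)
bar(18) = foo(17)
foo(17) = bar(16)
bar(16) = foo(15)
foo(15) = bar(14)
bar(14) = foo(13)
foo(13) = bar(12)
bar(12) = foo(11)
foo(11) = bar(10)
bar(10) = foo(9)
foo(9) = bar(8)
bar(8) = foo(7)
foo(7) = bar(6)
bar(6) = foo(5)
foo(5) = bar(4)
bar(4) = foo(3)
foo(3) = bar(2)
bar(2) = foo(1)
foo(1) = bar(0)
bar(0) = 0  (base case)
Result: 0

0


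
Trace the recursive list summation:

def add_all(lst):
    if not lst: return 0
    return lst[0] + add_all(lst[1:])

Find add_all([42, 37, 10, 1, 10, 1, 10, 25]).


add_all([42, 37, 10, 1, 10, 1, 10, 25]) = 42 + add_all([37, 10, 1, 10, 1, 10, 25])
add_all([37, 10, 1, 10, 1, 10, 25]) = 37 + add_all([10, 1, 10, 1, 10, 25])
add_all([10, 1, 10, 1, 10, 25]) = 10 + add_all([1, 10, 1, 10, 25])
add_all([1, 10, 1, 10, 25]) = 1 + add_all([10, 1, 10, 25])
add_all([10, 1, 10, 25]) = 10 + add_all([1, 10, 25])
add_all([1, 10, 25]) = 1 + add_all([10, 25])
add_all([10, 25]) = 10 + add_all([25])
add_all([25]) = 25 + add_all([])
add_all([]) = 0  (base case)
Total: 42 + 37 + 10 + 1 + 10 + 1 + 10 + 25 + 0 = 136

136


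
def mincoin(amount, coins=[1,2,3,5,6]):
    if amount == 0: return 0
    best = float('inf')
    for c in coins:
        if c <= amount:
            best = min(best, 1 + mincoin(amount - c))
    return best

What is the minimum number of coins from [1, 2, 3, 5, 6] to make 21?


Building up with DP:
mincoin(0) = 0
mincoin(1) = min(1+mincoin(0)=1+0=1) = 1
mincoin(2) = min(1+mincoin(1)=1+1=2, 1+mincoin(0)=1+0=1) = 1
mincoin(3) = min(1+mincoin(2)=1+1=2, 1+mincoin(1)=1+1=2, 1+mincoin(0)=1+0=1) = 1
mincoin(4) = min(1+mincoin(3)=1+1=2, 1+mincoin(2)=1+1=2, 1+mincoin(1)=1+1=2) = 2
mincoin(5) = min(1+mincoin(4)=1+2=3, 1+mincoin(3)=1+1=2, 1+mincoin(2)=1+1=2, 1+mincoin(0)=1+0=1) = 1
mincoin(6) = min(1+mincoin(5)=1+1=2, 1+mincoin(4)=1+2=3, 1+mincoin(3)=1+1=2, 1+mincoin(1)=1+1=2, 1+mincoin(0)=1+0=1) = 1
mincoin(7) = min(1+mincoin(6)=1+1=2, 1+mincoin(5)=1+1=2, 1+mincoin(4)=1+2=3, 1+mincoin(2)=1+1=2, 1+mincoin(1)=1+1=2) = 2
mincoin(8) = min(1+mincoin(7)=1+2=3, 1+mincoin(6)=1+1=2, 1+mincoin(5)=1+1=2, 1+mincoin(3)=1+1=2, 1+mincoin(2)=1+1=2) = 2
mincoin(9) = min(1+mincoin(8)=1+2=3, 1+mincoin(7)=1+2=3, 1+mincoin(6)=1+1=2, 1+mincoin(4)=1+2=3, 1+mincoin(3)=1+1=2) = 2
mincoin(10) = min(1+mincoin(9)=1+2=3, 1+mincoin(8)=1+2=3, 1+mincoin(7)=1+2=3, 1+mincoin(5)=1+1=2, 1+mincoin(4)=1+2=3) = 2
mincoin(11) = min(1+mincoin(10)=1+2=3, 1+mincoin(9)=1+2=3, 1+mincoin(8)=1+2=3, 1+mincoin(6)=1+1=2, 1+mincoin(5)=1+1=2) = 2
mincoin(12) = min(1+mincoin(11)=1+2=3, 1+mincoin(10)=1+2=3, 1+mincoin(9)=1+2=3, 1+mincoin(7)=1+2=3, 1+mincoin(6)=1+1=2) = 2
mincoin(13) = min(1+mincoin(12)=1+2=3, 1+mincoin(11)=1+2=3, 1+mincoin(10)=1+2=3, 1+mincoin(8)=1+2=3, 1+mincoin(7)=1+2=3) = 3
mincoin(14) = min(1+mincoin(13)=1+3=4, 1+mincoin(12)=1+2=3, 1+mincoin(11)=1+2=3, 1+mincoin(9)=1+2=3, 1+mincoin(8)=1+2=3) = 3
mincoin(15) = min(1+mincoin(14)=1+3=4, 1+mincoin(13)=1+3=4, 1+mincoin(12)=1+2=3, 1+mincoin(10)=1+2=3, 1+mincoin(9)=1+2=3) = 3
mincoin(16) = min(1+mincoin(15)=1+3=4, 1+mincoin(14)=1+3=4, 1+mincoin(13)=1+3=4, 1+mincoin(11)=1+2=3, 1+mincoin(10)=1+2=3) = 3
mincoin(17) = min(1+mincoin(16)=1+3=4, 1+mincoin(15)=1+3=4, 1+mincoin(14)=1+3=4, 1+mincoin(12)=1+2=3, 1+mincoin(11)=1+2=3) = 3
mincoin(18) = min(1+mincoin(17)=1+3=4, 1+mincoin(16)=1+3=4, 1+mincoin(15)=1+3=4, 1+mincoin(13)=1+3=4, 1+mincoin(12)=1+2=3) = 3
mincoin(19) = min(1+mincoin(18)=1+3=4, 1+mincoin(17)=1+3=4, 1+mincoin(16)=1+3=4, 1+mincoin(14)=1+3=4, 1+mincoin(13)=1+3=4) = 4
mincoin(20) = min(1+mincoin(19)=1+4=5, 1+mincoin(18)=1+3=4, 1+mincoin(17)=1+3=4, 1+mincoin(15)=1+3=4, 1+mincoin(14)=1+3=4) = 4
mincoin(21) = min(1+mincoin(20)=1+4=5, 1+mincoin(19)=1+4=5, 1+mincoin(18)=1+3=4, 1+mincoin(16)=1+3=4, 1+mincoin(15)=1+3=4) = 4

4


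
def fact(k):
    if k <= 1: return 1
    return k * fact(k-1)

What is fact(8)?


fact(8)
= 8 * fact(7)
= 8 * 7 * fact(6)
= 8 * 7 * 6 * fact(5)
= 8 * 7 * 6 * 5 * fact(4)
= 8 * 7 * 6 * 5 * 4 * fact(3)
= 8 * 7 * 6 * 5 * 4 * 3 * fact(2)
= 8 * 7 * 6 * 5 * 4 * 3 * 2 * fact(1)
= 8 * 7 * 6 * 5 * 4 * 3 * 2 * 1
= 40320

40320


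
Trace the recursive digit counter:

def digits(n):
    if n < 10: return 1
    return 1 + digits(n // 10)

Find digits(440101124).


digits(440101124) = 1 + digits(44010112)
digits(44010112) = 1 + digits(4401011)
digits(4401011) = 1 + digits(440101)
digits(440101) = 1 + digits(44010)
digits(44010) = 1 + digits(4401)
digits(4401) = 1 + digits(440)
digits(440) = 1 + digits(44)
digits(44) = 1 + digits(4)
digits(4) = 1  (base case: 4 < 10)
Unwinding: 1 + 1 + 1 + 1 + 1 + 1 + 1 + 1 + 1 = 9

9


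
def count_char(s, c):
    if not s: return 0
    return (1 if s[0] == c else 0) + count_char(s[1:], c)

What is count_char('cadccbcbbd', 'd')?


s[0]='c' != 'd' -> 0
s[0]='a' != 'd' -> 0
s[0]='d' == 'd' -> 1
s[0]='c' != 'd' -> 0
s[0]='c' != 'd' -> 0
s[0]='b' != 'd' -> 0
s[0]='c' != 'd' -> 0
s[0]='b' != 'd' -> 0
s[0]='b' != 'd' -> 0
s[0]='d' == 'd' -> 1
Sum: 0 + 0 + 1 + 0 + 0 + 0 + 0 + 0 + 0 + 1 = 2

2


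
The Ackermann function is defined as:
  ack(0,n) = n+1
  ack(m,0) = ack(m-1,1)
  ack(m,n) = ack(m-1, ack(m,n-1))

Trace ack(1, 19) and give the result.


ack(1, 19) = ack(0, ack(1, 18))
  ack(1, 18) = ack(0, ack(1, 17))
    ack(1, 17) = ack(0, ack(1, 16))
      ack(1, 16) = ack(0, ack(1, 15))
        ack(1, 15) = ack(0, ack(1, 14))
          ack(1, 14) = ack(0, ack(1, 13))
          ack(1, 13) = ack(0, ack(1, 12))
          ack(1, 12) = ack(0, ack(1, 11))
          ack(1, 11) = ack(0, ack(1, 10))
          ack(1, 10) = ack(0, ack(1, 9))
          ack(1, 9) = ack(0, ack(1, 8))
          ack(1, 8) = ack(0, ack(1, 7))
          ack(1, 7) = ack(0, ack(1, 6))
          ack(1, 6) = ack(0, ack(1, 5))
          ack(1, 5) = ack(0, ack(1, 4))
          ack(1, 4) = ack(0, ack(1, 3))
          ack(1, 3) = ack(0, ack(1, 2))
          ack(1, 2) = ack(0, ack(1, 1))
          ack(1, 1) = ack(0, ack(1, 0))
          ack(1, 0) = ack(0, 1)
          ack(0, 1) = 2
            = ack(0, 2)
          ack(0, 2) = 3
            = ack(0, 3)
          ack(0, 3) = 4
... (trace truncated)
Result: ack(1, 19) = 21

21


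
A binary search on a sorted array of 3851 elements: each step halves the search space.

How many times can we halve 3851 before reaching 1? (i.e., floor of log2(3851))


3851 / 2 = 1925
1925 / 2 = 962
962 / 2 = 481
481 / 2 = 240
240 / 2 = 120
120 / 2 = 60
60 / 2 = 30
30 / 2 = 15
15 / 2 = 7
7 / 2 = 3
3 / 2 = 1
Reached 1 after 11 halvings

11


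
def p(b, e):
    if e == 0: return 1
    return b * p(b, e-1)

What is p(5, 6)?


p(5, 6)
= 5 * p(5, 5)
= 5 * 5 * p(5, 4)
= 5 * 5 * 5 * p(5, 3)
= 5 * 5 * 5 * 5 * p(5, 2)
= 5 * 5 * 5 * 5 * 5 * p(5, 1)
= 5 * 5 * 5 * 5 * 5 * 5 * p(5, 0)
= 5 * 5 * 5 * 5 * 5 * 5 * 1
= 15625

15625


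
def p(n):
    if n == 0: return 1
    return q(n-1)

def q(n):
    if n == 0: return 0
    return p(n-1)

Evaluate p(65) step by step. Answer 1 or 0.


p(65) = q(64)
q(64) = p(63)
p(63) = q(62)
q(62) = p(61)
p(61) = q(60)
q(60) = p(59)
p(59) = q(58)
q(58) = p(57)
p(57) = q(56)
q(56) = p(55)
p(55) = q(54)
q(54) = p(53)
p(53) = q(52)
q(52) = p(51)
p(51) = q(50)
q(50) = p(49)
p(49) = q(48)
q(48) = p(47)
p(47) = q(46)
q(46) = p(45)
p(45) = q(44)
q(44) = p(43)
p(43) = q(42)
q(42) = p(41)
p(41) = q(40)
q(40) = p(39)
p(39) = q(38)
q(38) = p(37)
p(37) = q(36)
q(36) = p(35)
p(35) = q(34)
q(34) = p(33)
p(33) = q(32)
q(32) = p(31)
p(31) = q(30)
q(30) = p(29)
p(29) = q(28)
q(28) = p(27)
p(27) = q(26)
q(26) = p(25)
p(25) = q(24)
q(24) = p(23)
p(23) = q(22)
q(22) = p(21)
p(21) = q(20)
q(20) = p(19)
p(19) = q(18)
q(18) = p(17)
p(17) = q(16)
q(16) = p(15)
p(15) = q(14)
q(14) = p(13)
p(13) = q(12)
q(12) = p(11)
p(11) = q(10)
q(10) = p(9)
p(9) = q(8)
q(8) = p(7)
p(7) = q(6)
q(6) = p(5)
p(5) = q(4)
q(4) = p(3)
p(3) = q(2)
q(2) = p(1)
p(1) = q(0)
q(0) = 0  (base case)
Result: 0

0


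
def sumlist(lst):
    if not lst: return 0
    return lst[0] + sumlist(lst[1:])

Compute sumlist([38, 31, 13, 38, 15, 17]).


sumlist([38, 31, 13, 38, 15, 17]) = 38 + sumlist([31, 13, 38, 15, 17])
sumlist([31, 13, 38, 15, 17]) = 31 + sumlist([13, 38, 15, 17])
sumlist([13, 38, 15, 17]) = 13 + sumlist([38, 15, 17])
sumlist([38, 15, 17]) = 38 + sumlist([15, 17])
sumlist([15, 17]) = 15 + sumlist([17])
sumlist([17]) = 17 + sumlist([])
sumlist([]) = 0  (base case)
Total: 38 + 31 + 13 + 38 + 15 + 17 + 0 = 152

152


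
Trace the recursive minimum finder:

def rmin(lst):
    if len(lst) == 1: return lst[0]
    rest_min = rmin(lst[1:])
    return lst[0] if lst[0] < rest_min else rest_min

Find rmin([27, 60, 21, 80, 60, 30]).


rmin([27, 60, 21, 80, 60, 30]): compare 27 with rmin([60, 21, 80, 60, 30])
rmin([60, 21, 80, 60, 30]): compare 60 with rmin([21, 80, 60, 30])
rmin([21, 80, 60, 30]): compare 21 with rmin([80, 60, 30])
rmin([80, 60, 30]): compare 80 with rmin([60, 30])
rmin([60, 30]): compare 60 with rmin([30])
rmin([30]) = 30  (base case)
Compare 60 with 30 -> 30
Compare 80 with 30 -> 30
Compare 21 with 30 -> 21
Compare 60 with 21 -> 21
Compare 27 with 21 -> 21

21


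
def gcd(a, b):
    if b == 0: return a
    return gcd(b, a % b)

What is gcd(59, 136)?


gcd(59, 136) = gcd(136, 59)
gcd(136, 59) = gcd(59, 18)
gcd(59, 18) = gcd(18, 5)
gcd(18, 5) = gcd(5, 3)
gcd(5, 3) = gcd(3, 2)
gcd(3, 2) = gcd(2, 1)
gcd(2, 1) = gcd(1, 0)
gcd(1, 0) = 1  (base case)

1


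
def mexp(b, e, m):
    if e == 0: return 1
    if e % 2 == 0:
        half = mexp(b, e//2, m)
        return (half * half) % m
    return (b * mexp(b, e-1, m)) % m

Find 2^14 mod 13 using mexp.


mexp(2, 14, 13): e is even, compute mexp(2, 7, 13)
  mexp(2, 7, 13): e is odd, compute mexp(2, 6, 13)
    mexp(2, 6, 13): e is even, compute mexp(2, 3, 13)
      mexp(2, 3, 13): e is odd, compute mexp(2, 2, 13)
        mexp(2, 2, 13): e is even, compute mexp(2, 1, 13)
          mexp(2, 1, 13): e is odd, compute mexp(2, 0, 13)
          mexp(2, 0, 13) = 1
          (2 * 1) % 13 = 2
        half=2, (2*2) % 13 = 4
      (2 * 4) % 13 = 8
    half=8, (8*8) % 13 = 12
  (2 * 12) % 13 = 11
half=11, (11*11) % 13 = 4

4


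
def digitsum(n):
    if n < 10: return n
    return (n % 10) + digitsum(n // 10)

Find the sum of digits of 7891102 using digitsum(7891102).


digitsum(7891102) = 2 + digitsum(789110)
digitsum(789110) = 0 + digitsum(78911)
digitsum(78911) = 1 + digitsum(7891)
digitsum(7891) = 1 + digitsum(789)
digitsum(789) = 9 + digitsum(78)
digitsum(78) = 8 + digitsum(7)
digitsum(7) = 7  (base case)
Total: 2 + 0 + 1 + 1 + 9 + 8 + 7 = 28

28


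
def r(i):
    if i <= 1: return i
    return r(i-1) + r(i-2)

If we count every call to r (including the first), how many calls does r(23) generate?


Let C(n) = total calls for r(n)
C(0) = 1, C(1) = 1
C(2) = 1 + C(1) + C(0) = 1 + 1 + 1 = 3
C(3) = 1 + C(2) + C(1) = 1 + 3 + 1 = 5
C(4) = 1 + C(3) + C(2) = 1 + 5 + 3 = 9
C(5) = 1 + C(4) + C(3) = 1 + 9 + 5 = 15
C(6) = 1 + C(5) + C(4) = 1 + 15 + 9 = 25
C(7) = 1 + C(6) + C(5) = 1 + 25 + 15 = 41
C(8) = 1 + C(7) + C(6) = 1 + 41 + 25 = 67
C(9) = 1 + C(8) + C(7) = 1 + 67 + 41 = 109
C(10) = 1 + C(9) + C(8) = 1 + 109 + 67 = 177
C(11) = 1 + C(10) + C(9) = 1 + 177 + 109 = 287
C(12) = 1 + C(11) + C(10) = 1 + 287 + 177 = 465
C(13) = 1 + C(12) + C(11) = 1 + 465 + 287 = 753
C(14) = 1 + C(13) + C(12) = 1 + 753 + 465 = 1219
C(15) = 1 + C(14) + C(13) = 1 + 1219 + 753 = 1973
C(16) = 1 + C(15) + C(14) = 1 + 1973 + 1219 = 3193
C(17) = 1 + C(16) + C(15) = 1 + 3193 + 1973 = 5167
C(18) = 1 + C(17) + C(16) = 1 + 5167 + 3193 = 8361
C(19) = 1 + C(18) + C(17) = 1 + 8361 + 5167 = 13529
C(20) = 1 + C(19) + C(18) = 1 + 13529 + 8361 = 21891
C(21) = 1 + C(20) + C(19) = 1 + 21891 + 13529 = 35421
C(22) = 1 + C(21) + C(20) = 1 + 35421 + 21891 = 57313
C(23) = 1 + C(22) + C(21) = 1 + 57313 + 35421 = 92735

92735


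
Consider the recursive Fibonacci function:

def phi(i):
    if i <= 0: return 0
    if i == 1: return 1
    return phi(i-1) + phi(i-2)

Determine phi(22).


Computing phi(22) bottom-up:
phi(0) = 0
phi(1) = 1
phi(2) = phi(1) + phi(0) = 1 + 0 = 1
phi(3) = phi(2) + phi(1) = 1 + 1 = 2
phi(4) = phi(3) + phi(2) = 2 + 1 = 3
phi(5) = phi(4) + phi(3) = 3 + 2 = 5
phi(6) = phi(5) + phi(4) = 5 + 3 = 8
phi(7) = phi(6) + phi(5) = 8 + 5 = 13
phi(8) = phi(7) + phi(6) = 13 + 8 = 21
phi(9) = phi(8) + phi(7) = 21 + 13 = 34
phi(10) = phi(9) + phi(8) = 34 + 21 = 55
phi(11) = phi(10) + phi(9) = 55 + 34 = 89
phi(12) = phi(11) + phi(10) = 89 + 55 = 144
phi(13) = phi(12) + phi(11) = 144 + 89 = 233
phi(14) = phi(13) + phi(12) = 233 + 144 = 377
phi(15) = phi(14) + phi(13) = 377 + 233 = 610
phi(16) = phi(15) + phi(14) = 610 + 377 = 987
phi(17) = phi(16) + phi(15) = 987 + 610 = 1597
phi(18) = phi(17) + phi(16) = 1597 + 987 = 2584
phi(19) = phi(18) + phi(17) = 2584 + 1597 = 4181
phi(20) = phi(19) + phi(18) = 4181 + 2584 = 6765
phi(21) = phi(20) + phi(19) = 6765 + 4181 = 10946
phi(22) = phi(21) + phi(20) = 10946 + 6765 = 17711

17711


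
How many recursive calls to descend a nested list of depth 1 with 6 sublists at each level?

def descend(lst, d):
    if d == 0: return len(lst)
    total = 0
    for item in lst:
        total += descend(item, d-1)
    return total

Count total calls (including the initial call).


At depth 0 (root): 1 call
At depth 1: each of 1 parents calls descend on 6 children = 6 calls
Total: 1 + 6 = 7

7


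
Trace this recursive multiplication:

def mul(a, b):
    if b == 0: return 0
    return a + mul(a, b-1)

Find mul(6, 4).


mul(6, 4) = 6 + mul(6, 3)
mul(6, 3) = 6 + mul(6, 2)
mul(6, 2) = 6 + mul(6, 1)
mul(6, 1) = 6 + mul(6, 0)
mul(6, 0) = 0  (base case)
Total: 6 + 6 + 6 + 6 + 0 = 24

24


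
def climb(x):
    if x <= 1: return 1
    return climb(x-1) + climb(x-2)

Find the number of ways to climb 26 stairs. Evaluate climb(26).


Building up from base cases:
climb(0) = 1
climb(1) = 1
climb(2) = climb(1) + climb(0) = 1 + 1 = 2
climb(3) = climb(2) + climb(1) = 2 + 1 = 3
climb(4) = climb(3) + climb(2) = 3 + 2 = 5
climb(5) = climb(4) + climb(3) = 5 + 3 = 8
climb(6) = climb(5) + climb(4) = 8 + 5 = 13
climb(7) = climb(6) + climb(5) = 13 + 8 = 21
climb(8) = climb(7) + climb(6) = 21 + 13 = 34
climb(9) = climb(8) + climb(7) = 34 + 21 = 55
climb(10) = climb(9) + climb(8) = 55 + 34 = 89
climb(11) = climb(10) + climb(9) = 89 + 55 = 144
climb(12) = climb(11) + climb(10) = 144 + 89 = 233
climb(13) = climb(12) + climb(11) = 233 + 144 = 377
climb(14) = climb(13) + climb(12) = 377 + 233 = 610
climb(15) = climb(14) + climb(13) = 610 + 377 = 987
climb(16) = climb(15) + climb(14) = 987 + 610 = 1597
climb(17) = climb(16) + climb(15) = 1597 + 987 = 2584
climb(18) = climb(17) + climb(16) = 2584 + 1597 = 4181
climb(19) = climb(18) + climb(17) = 4181 + 2584 = 6765
climb(20) = climb(19) + climb(18) = 6765 + 4181 = 10946
climb(21) = climb(20) + climb(19) = 10946 + 6765 = 17711
climb(22) = climb(21) + climb(20) = 17711 + 10946 = 28657
climb(23) = climb(22) + climb(21) = 28657 + 17711 = 46368
climb(24) = climb(23) + climb(22) = 46368 + 28657 = 75025
climb(25) = climb(24) + climb(23) = 75025 + 46368 = 121393
climb(26) = climb(25) + climb(24) = 121393 + 75025 = 196418

196418


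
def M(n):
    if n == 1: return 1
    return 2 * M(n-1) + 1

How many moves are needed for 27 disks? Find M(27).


M(27) = 2 * M(26) + 1
M(26) = 2 * M(25) + 1
M(25) = 2 * M(24) + 1
M(24) = 2 * M(23) + 1
M(23) = 2 * M(22) + 1
M(22) = 2 * M(21) + 1
M(21) = 2 * M(20) + 1
M(20) = 2 * M(19) + 1
M(19) = 2 * M(18) + 1
M(18) = 2 * M(17) + 1
M(17) = 2 * M(16) + 1
M(16) = 2 * M(15) + 1
M(15) = 2 * M(14) + 1
M(14) = 2 * M(13) + 1
M(13) = 2 * M(12) + 1
M(12) = 2 * M(11) + 1
M(11) = 2 * M(10) + 1
M(10) = 2 * M(9) + 1
M(9) = 2 * M(8) + 1
M(8) = 2 * M(7) + 1
M(7) = 2 * M(6) + 1
M(6) = 2 * M(5) + 1
M(5) = 2 * M(4) + 1
M(4) = 2 * M(3) + 1
M(3) = 2 * M(2) + 1
M(2) = 2 * M(1) + 1
M(1) = 1  (base case)
M(2) = 2 * 1 + 1 = 3
M(3) = 2 * 3 + 1 = 7
M(4) = 2 * 7 + 1 = 15
M(5) = 2 * 15 + 1 = 31
M(6) = 2 * 31 + 1 = 63
M(7) = 2 * 63 + 1 = 127
M(8) = 2 * 127 + 1 = 255
M(9) = 2 * 255 + 1 = 511
M(10) = 2 * 511 + 1 = 1023
M(11) = 2 * 1023 + 1 = 2047
M(12) = 2 * 2047 + 1 = 4095
M(13) = 2 * 4095 + 1 = 8191
M(14) = 2 * 8191 + 1 = 16383
M(15) = 2 * 16383 + 1 = 32767
M(16) = 2 * 32767 + 1 = 65535
M(17) = 2 * 65535 + 1 = 131071
M(18) = 2 * 131071 + 1 = 262143
M(19) = 2 * 262143 + 1 = 524287
M(20) = 2 * 524287 + 1 = 1048575
M(21) = 2 * 1048575 + 1 = 2097151
M(22) = 2 * 2097151 + 1 = 4194303
M(23) = 2 * 4194303 + 1 = 8388607
M(24) = 2 * 8388607 + 1 = 16777215
M(25) = 2 * 16777215 + 1 = 33554431
M(26) = 2 * 33554431 + 1 = 67108863
M(27) = 2 * 67108863 + 1 = 134217727

134217727


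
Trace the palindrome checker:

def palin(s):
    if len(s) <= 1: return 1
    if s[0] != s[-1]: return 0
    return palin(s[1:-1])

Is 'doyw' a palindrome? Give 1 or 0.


palin('doyw'): s[0]='d' != s[-1]='w' -> return 0
Result: 0 (not a palindrome)

0


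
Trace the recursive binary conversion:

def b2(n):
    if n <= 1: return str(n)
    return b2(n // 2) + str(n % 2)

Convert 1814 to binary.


b2(1814) = b2(907) + '0'
b2(907) = b2(453) + '1'
b2(453) = b2(226) + '1'
b2(226) = b2(113) + '0'
b2(113) = b2(56) + '1'
b2(56) = b2(28) + '0'
b2(28) = b2(14) + '0'
b2(14) = b2(7) + '0'
b2(7) = b2(3) + '1'
b2(3) = b2(1) + '1'
b2(1) = '1'  (base case)
Concatenating: '1' + '1' + '1' + '0' + '0' + '0' + '1' + '0' + '1' + '1' + '0' = '11100010110'

11100010110


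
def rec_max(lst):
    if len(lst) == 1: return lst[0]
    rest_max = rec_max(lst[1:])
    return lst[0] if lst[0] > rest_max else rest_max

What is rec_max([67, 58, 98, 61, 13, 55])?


rec_max([67, 58, 98, 61, 13, 55]): compare 67 with rec_max([58, 98, 61, 13, 55])
rec_max([58, 98, 61, 13, 55]): compare 58 with rec_max([98, 61, 13, 55])
rec_max([98, 61, 13, 55]): compare 98 with rec_max([61, 13, 55])
rec_max([61, 13, 55]): compare 61 with rec_max([13, 55])
rec_max([13, 55]): compare 13 with rec_max([55])
rec_max([55]) = 55  (base case)
Compare 13 with 55 -> 55
Compare 61 with 55 -> 61
Compare 98 with 61 -> 98
Compare 58 with 98 -> 98
Compare 67 with 98 -> 98

98


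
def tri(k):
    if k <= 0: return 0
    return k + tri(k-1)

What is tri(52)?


tri(52)
= 52 + 51 + 50 + 49 + 48 + 47 + 46 + 45 + 44 + 43 + 42 + 41 + 40 + 39 + 38 + 37 + 36 + 35 + 34 + 33 + 32 + 31 + 30 + 29 + 28 + 27 + 26 + 25 + 24 + 23 + 22 + 21 + 20 + 19 + 18 + 17 + 16 + 15 + 14 + 13 + 12 + 11 + 10 + 9 + 8 + 7 + 6 + 5 + 4 + 3 + 2 + 1 + tri(0)
= 52 + 51 + 50 + 49 + 48 + 47 + 46 + 45 + 44 + 43 + 42 + 41 + 40 + 39 + 38 + 37 + 36 + 35 + 34 + 33 + 32 + 31 + 30 + 29 + 28 + 27 + 26 + 25 + 24 + 23 + 22 + 21 + 20 + 19 + 18 + 17 + 16 + 15 + 14 + 13 + 12 + 11 + 10 + 9 + 8 + 7 + 6 + 5 + 4 + 3 + 2 + 1 + 0
= 1378

1378


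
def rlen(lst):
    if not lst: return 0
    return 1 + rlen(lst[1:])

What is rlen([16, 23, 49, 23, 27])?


rlen([16, 23, 49, 23, 27]) = 1 + rlen([23, 49, 23, 27])
rlen([23, 49, 23, 27]) = 1 + rlen([49, 23, 27])
rlen([49, 23, 27]) = 1 + rlen([23, 27])
rlen([23, 27]) = 1 + rlen([27])
rlen([27]) = 1 + rlen([])
rlen([]) = 0  (base case)
Unwinding: 1 + 1 + 1 + 1 + 1 + 0 = 5

5


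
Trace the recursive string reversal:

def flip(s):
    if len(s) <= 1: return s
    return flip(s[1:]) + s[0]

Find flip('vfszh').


flip('vfszh') = flip('fszh') + 'v'
flip('fszh') = flip('szh') + 'f'
flip('szh') = flip('zh') + 's'
flip('zh') = flip('h') + 'z'
flip('h') = 'h'  (base case)
Concatenating: 'h' + 'z' + 's' + 'f' + 'v' = 'hzsfv'

hzsfv
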